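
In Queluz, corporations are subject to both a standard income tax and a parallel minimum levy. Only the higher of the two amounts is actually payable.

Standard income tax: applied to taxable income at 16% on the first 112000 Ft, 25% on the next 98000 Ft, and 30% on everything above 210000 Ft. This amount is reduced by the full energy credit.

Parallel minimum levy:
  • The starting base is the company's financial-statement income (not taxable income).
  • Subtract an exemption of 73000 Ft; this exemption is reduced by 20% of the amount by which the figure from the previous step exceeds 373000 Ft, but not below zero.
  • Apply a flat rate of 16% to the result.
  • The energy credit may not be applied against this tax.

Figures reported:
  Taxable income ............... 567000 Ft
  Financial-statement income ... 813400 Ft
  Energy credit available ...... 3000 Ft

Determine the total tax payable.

Parallel minimum levy:
  Base (financial-statement income): 813400 Ft
  Exemption: 20% × (813400 Ft − 373000 Ft) = 88080 Ft ≥ 73000 Ft, so the exemption is fully phased out
  Base: 813400 Ft − 0 Ft = 813400 Ft
  813400 Ft × 16% = 130144 Ft

Standard income tax:
  112000 Ft × 16% = 17920 Ft
  98000 Ft × 25% = 24500 Ft
  357000 Ft × 30% = 107100 Ft
  → 149520 Ft
  Less energy credit 3000 Ft → 146520 Ft

146520 Ft > 130144 Ft, so the standard income tax governs.

146520 Ft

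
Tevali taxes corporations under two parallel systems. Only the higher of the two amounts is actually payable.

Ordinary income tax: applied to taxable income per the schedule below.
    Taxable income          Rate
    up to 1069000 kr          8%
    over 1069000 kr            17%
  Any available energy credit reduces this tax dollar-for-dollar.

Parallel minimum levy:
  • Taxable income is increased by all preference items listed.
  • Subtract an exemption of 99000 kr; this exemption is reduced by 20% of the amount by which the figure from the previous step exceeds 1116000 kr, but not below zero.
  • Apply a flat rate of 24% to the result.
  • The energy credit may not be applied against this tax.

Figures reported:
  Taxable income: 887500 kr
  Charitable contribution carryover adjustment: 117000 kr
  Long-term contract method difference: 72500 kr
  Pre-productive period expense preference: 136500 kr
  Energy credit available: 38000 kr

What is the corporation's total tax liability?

272160 kr

Ordinary income tax:
  887500 kr × 8% = 71000 kr
  Less energy credit 38000 kr → 33000 kr

Parallel minimum levy:
  Adjusted income: 887500 kr + 117000 kr + 72500 kr + 136500 kr = 1213500 kr
  Exemption: 99000 kr − 20% × (1213500 kr − 1116000 kr) = 99000 kr − 19500 kr = 79500 kr
  Base: 1213500 kr − 79500 kr = 1134000 kr
  1134000 kr × 24% = 272160 kr

272160 kr > 33000 kr, so the parallel minimum levy is the binding amount.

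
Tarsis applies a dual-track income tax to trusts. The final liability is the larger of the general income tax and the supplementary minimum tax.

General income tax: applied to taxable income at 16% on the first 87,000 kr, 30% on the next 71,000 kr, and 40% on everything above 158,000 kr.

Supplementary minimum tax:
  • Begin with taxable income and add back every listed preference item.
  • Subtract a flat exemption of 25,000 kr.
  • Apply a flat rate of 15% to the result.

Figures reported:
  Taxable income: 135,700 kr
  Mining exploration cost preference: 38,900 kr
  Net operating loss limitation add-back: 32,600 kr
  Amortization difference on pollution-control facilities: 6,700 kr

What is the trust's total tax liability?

28,530 kr

Supplementary minimum tax:
  Adjusted income: 135,700 kr + 38,900 kr + 32,600 kr + 6,700 kr = 213,900 kr
  Less exemption 25,000 kr → base 188,900 kr
  188,900 kr × 15% = 28,335 kr

General income tax:
  87,000 kr × 16% = 13,920 kr
  48,700 kr × 30% = 14,610 kr
  → 28,530 kr

28,530 kr > 28,335 kr, so the general income tax governs.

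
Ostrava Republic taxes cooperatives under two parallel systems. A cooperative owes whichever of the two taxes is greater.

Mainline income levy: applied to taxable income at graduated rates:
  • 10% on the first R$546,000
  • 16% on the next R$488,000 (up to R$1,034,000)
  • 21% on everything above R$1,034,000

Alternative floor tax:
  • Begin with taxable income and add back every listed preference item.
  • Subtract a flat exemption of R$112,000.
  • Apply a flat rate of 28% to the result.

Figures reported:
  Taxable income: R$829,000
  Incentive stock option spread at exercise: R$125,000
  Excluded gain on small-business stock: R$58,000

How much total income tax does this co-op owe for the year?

R$252,000

Mainline income levy:
  R$546,000 × 10% = R$54,600
  R$283,000 × 16% = R$45,280
  → R$99,880

Alternative floor tax:
  Adjusted income: R$829,000 + R$125,000 + R$58,000 = R$1,012,000
  Less exemption R$112,000 → base R$900,000
  R$900,000 × 28% = R$252,000

R$252,000 > R$99,880, so the alternative floor tax is the binding amount.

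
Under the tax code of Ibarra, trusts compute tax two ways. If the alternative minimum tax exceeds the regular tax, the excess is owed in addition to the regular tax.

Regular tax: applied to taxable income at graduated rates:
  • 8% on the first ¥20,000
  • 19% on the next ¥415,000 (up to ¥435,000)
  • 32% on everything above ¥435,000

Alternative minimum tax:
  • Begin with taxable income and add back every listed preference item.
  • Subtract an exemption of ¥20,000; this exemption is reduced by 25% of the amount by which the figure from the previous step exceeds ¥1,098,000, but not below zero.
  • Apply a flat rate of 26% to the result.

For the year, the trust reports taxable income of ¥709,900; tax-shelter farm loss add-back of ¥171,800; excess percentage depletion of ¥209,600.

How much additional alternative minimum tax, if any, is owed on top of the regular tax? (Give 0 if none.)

Alternative minimum tax:
  Adjusted income: ¥709,900 + ¥171,800 + ¥209,600 = ¥1,091,300
  Exemption: ¥1,091,300 ≤ ¥1,098,000, so full ¥20,000 applies
  Base: ¥1,091,300 − ¥20,000 = ¥1,071,300
  ¥1,071,300 × 26% = ¥278,538

Regular tax:
  ¥20,000 × 8% = ¥1,600
  ¥415,000 × 19% = ¥78,850
  ¥274,900 × 32% = ¥87,968
  → ¥168,418

Excess of alternative minimum tax over regular tax: ¥278,538 − ¥168,418 = ¥110,120.

¥110,120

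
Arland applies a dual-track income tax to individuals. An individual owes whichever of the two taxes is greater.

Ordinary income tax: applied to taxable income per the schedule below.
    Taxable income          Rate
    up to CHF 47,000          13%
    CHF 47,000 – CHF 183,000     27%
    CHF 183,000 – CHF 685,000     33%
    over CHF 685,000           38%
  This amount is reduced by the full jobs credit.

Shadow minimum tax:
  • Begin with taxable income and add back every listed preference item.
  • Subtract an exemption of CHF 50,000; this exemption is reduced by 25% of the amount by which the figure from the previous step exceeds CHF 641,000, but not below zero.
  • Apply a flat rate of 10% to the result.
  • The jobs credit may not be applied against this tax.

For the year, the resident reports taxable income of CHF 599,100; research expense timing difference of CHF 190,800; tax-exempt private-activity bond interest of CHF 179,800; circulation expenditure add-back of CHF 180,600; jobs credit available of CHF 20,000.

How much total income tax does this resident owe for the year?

Shadow minimum tax:
  Adjusted income: CHF 599,100 + CHF 190,800 + CHF 179,800 + CHF 180,600 = CHF 1,150,300
  Exemption: 25% × (CHF 1,150,300 − CHF 641,000) = CHF 127,325 ≥ CHF 50,000, so the exemption is fully phased out
  Base: CHF 1,150,300 − CHF 0 = CHF 1,150,300
  CHF 1,150,300 × 10% = CHF 115,030

Ordinary income tax:
  CHF 47,000 × 13% = CHF 6,110
  CHF 136,000 × 27% = CHF 36,720
  CHF 416,100 × 33% = CHF 137,313
  → CHF 180,143
  Less jobs credit CHF 20,000 → CHF 160,143

CHF 160,143 > CHF 115,030, so the ordinary income tax governs.

CHF 160,143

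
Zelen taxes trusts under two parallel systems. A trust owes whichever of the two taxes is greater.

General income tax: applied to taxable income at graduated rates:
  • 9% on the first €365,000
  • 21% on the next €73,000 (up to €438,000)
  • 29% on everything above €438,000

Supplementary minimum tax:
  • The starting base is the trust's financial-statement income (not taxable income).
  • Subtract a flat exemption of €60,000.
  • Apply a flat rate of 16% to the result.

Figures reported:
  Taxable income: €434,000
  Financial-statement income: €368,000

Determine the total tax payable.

€49,280

General income tax:
  €365,000 × 9% = €32,850
  €69,000 × 21% = €14,490
  → €47,340

Supplementary minimum tax:
  Base (financial-statement income): €368,000
  Less exemption €60,000 → base €308,000
  €308,000 × 16% = €49,280

€49,280 > €47,340, so the supplementary minimum tax is the binding amount.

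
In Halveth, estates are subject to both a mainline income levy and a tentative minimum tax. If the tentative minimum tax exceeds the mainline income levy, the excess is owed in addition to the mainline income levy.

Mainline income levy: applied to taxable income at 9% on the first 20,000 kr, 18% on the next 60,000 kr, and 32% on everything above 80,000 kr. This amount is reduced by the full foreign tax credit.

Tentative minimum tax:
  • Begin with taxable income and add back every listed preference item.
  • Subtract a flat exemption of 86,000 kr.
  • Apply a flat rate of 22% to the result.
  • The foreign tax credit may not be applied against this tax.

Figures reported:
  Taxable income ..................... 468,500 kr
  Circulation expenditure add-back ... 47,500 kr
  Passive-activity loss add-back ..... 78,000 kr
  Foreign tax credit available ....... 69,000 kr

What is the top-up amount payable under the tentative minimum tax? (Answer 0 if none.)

43,840 kr

Tentative minimum tax:
  Adjusted income: 468,500 kr + 47,500 kr + 78,000 kr = 594,000 kr
  Less exemption 86,000 kr → base 508,000 kr
  508,000 kr × 22% = 111,760 kr

Mainline income levy:
  20,000 kr × 9% = 1,800 kr
  60,000 kr × 18% = 10,800 kr
  388,500 kr × 32% = 124,320 kr
  → 136,920 kr
  Less foreign tax credit 69,000 kr → 67,920 kr

Excess of tentative minimum tax over mainline income levy: 111,760 kr − 67,920 kr = 43,840 kr.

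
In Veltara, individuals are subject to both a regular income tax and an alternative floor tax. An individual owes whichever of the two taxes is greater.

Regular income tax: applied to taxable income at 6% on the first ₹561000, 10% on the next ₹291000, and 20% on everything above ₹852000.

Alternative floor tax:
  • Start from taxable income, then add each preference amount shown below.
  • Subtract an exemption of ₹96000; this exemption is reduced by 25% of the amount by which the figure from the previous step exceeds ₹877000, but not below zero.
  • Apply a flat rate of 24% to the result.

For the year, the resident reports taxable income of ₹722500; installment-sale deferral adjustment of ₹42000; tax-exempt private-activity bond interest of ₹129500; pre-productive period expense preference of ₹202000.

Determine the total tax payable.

Regular income tax:
  ₹561000 × 6% = ₹33660
  ₹161500 × 10% = ₹16150
  → ₹49810

Alternative floor tax:
  Adjusted income: ₹722500 + ₹42000 + ₹129500 + ₹202000 = ₹1096000
  Exemption: ₹96000 − 25% × (₹1096000 − ₹877000) = ₹96000 − ₹54750 = ₹41250
  Base: ₹1096000 − ₹41250 = ₹1054750
  ₹1054750 × 24% = ₹253140

₹253140 > ₹49810, so the alternative floor tax is the binding amount.

₹253140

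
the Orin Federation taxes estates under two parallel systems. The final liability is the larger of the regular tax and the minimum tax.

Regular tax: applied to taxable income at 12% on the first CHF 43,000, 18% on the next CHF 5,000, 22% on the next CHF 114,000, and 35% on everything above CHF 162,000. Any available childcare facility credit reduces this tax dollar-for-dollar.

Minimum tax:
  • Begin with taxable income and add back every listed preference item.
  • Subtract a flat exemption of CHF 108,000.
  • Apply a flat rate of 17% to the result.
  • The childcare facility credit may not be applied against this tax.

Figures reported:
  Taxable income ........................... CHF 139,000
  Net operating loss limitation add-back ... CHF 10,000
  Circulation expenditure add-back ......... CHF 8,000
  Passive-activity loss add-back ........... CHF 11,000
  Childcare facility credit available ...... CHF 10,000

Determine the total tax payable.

Regular tax:
  CHF 43,000 × 12% = CHF 5,160
  CHF 5,000 × 18% = CHF 900
  CHF 91,000 × 22% = CHF 20,020
  → CHF 26,080
  Less childcare facility credit CHF 10,000 → CHF 16,080

Minimum tax:
  Adjusted income: CHF 139,000 + CHF 10,000 + CHF 8,000 + CHF 11,000 = CHF 168,000
  Less exemption CHF 108,000 → base CHF 60,000
  CHF 60,000 × 17% = CHF 10,200

CHF 16,080 > CHF 10,200, so the regular tax governs.

CHF 16,080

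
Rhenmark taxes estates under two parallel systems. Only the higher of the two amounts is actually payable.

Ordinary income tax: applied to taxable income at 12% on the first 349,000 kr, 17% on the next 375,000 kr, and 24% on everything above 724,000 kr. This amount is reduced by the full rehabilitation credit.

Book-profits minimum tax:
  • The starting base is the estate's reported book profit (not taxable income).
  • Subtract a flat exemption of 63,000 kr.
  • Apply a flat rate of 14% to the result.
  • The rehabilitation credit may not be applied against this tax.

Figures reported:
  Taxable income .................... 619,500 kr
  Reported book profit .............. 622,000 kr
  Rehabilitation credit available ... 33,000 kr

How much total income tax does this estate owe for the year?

78,260 kr

Book-profits minimum tax:
  Base (reported book profit): 622,000 kr
  Less exemption 63,000 kr → base 559,000 kr
  559,000 kr × 14% = 78,260 kr

Ordinary income tax:
  349,000 kr × 12% = 41,880 kr
  270,500 kr × 17% = 45,985 kr
  → 87,865 kr
  Less rehabilitation credit 33,000 kr → 54,865 kr

78,260 kr > 54,865 kr, so the book-profits minimum tax is the binding amount.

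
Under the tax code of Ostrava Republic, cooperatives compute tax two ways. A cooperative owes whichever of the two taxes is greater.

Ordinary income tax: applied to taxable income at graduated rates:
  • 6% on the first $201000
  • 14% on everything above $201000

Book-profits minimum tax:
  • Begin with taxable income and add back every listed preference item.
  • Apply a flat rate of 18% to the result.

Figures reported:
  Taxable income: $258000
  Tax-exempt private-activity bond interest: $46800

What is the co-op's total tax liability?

Ordinary income tax:
  $201000 × 6% = $12060
  $57000 × 14% = $7980
  → $20040

Book-profits minimum tax:
  Adjusted income: $258000 + $46800 = $304800
  $304800 × 18% = $54864

$54864 > $20040, so the book-profits minimum tax is the binding amount.

$54864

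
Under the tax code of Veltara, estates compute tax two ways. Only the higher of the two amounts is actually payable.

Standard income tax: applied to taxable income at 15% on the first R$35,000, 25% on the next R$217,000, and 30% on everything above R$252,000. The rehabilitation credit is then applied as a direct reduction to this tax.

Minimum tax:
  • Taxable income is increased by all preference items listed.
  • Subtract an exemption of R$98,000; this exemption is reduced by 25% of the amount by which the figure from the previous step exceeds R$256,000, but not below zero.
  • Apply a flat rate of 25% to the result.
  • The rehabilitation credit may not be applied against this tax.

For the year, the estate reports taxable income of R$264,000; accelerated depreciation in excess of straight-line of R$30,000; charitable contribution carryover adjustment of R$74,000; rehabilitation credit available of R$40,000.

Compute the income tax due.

Minimum tax:
  Adjusted income: R$264,000 + R$30,000 + R$74,000 = R$368,000
  Exemption: R$98,000 − 25% × (R$368,000 − R$256,000) = R$98,000 − R$28,000 = R$70,000
  Base: R$368,000 − R$70,000 = R$298,000
  R$298,000 × 25% = R$74,500

Standard income tax:
  R$35,000 × 15% = R$5,250
  R$217,000 × 25% = R$54,250
  R$12,000 × 30% = R$3,600
  → R$63,100
  Less rehabilitation credit R$40,000 → R$23,100

R$74,500 > R$23,100, so the minimum tax is the binding amount.

R$74,500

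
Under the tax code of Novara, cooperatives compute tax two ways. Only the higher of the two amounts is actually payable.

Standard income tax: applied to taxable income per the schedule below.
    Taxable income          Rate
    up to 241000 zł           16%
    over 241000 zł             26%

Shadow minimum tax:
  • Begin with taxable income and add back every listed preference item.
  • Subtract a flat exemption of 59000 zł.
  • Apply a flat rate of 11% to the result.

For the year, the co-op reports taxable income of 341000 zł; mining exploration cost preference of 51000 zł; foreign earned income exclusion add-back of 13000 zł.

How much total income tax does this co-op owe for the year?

64560 zł

Standard income tax:
  241000 zł × 16% = 38560 zł
  100000 zł × 26% = 26000 zł
  → 64560 zł

Shadow minimum tax:
  Adjusted income: 341000 zł + 51000 zł + 13000 zł = 405000 zł
  Less exemption 59000 zł → base 346000 zł
  346000 zł × 11% = 38060 zł

64560 zł > 38060 zł, so the standard income tax governs.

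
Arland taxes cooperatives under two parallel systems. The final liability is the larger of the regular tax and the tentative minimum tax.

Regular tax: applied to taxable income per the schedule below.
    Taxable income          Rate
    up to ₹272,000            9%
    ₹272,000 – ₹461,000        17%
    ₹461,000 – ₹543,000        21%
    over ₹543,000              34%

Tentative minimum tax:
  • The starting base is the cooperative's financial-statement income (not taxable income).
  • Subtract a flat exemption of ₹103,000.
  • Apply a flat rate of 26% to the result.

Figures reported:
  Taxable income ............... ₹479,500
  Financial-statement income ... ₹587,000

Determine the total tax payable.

₹125,840

Regular tax:
  ₹272,000 × 9% = ₹24,480
  ₹189,000 × 17% = ₹32,130
  ₹18,500 × 21% = ₹3,885
  → ₹60,495

Tentative minimum tax:
  Base (financial-statement income): ₹587,000
  Less exemption ₹103,000 → base ₹484,000
  ₹484,000 × 26% = ₹125,840

₹125,840 > ₹60,495, so the tentative minimum tax is the binding amount.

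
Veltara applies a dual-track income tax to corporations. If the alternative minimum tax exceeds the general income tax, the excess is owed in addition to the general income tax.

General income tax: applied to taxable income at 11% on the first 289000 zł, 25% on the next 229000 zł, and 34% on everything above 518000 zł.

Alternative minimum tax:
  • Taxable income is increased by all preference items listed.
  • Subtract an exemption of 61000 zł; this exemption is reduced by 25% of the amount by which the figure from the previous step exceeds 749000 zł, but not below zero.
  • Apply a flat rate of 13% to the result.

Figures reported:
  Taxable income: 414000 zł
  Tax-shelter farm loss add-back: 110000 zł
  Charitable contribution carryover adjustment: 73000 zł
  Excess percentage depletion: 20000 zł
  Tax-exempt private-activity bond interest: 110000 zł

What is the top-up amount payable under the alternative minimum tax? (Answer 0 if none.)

General income tax:
  289000 zł × 11% = 31790 zł
  125000 zł × 25% = 31250 zł
  → 63040 zł

Alternative minimum tax:
  Adjusted income: 414000 zł + 110000 zł + 73000 zł + 20000 zł + 110000 zł = 727000 zł
  Exemption: 727000 zł ≤ 749000 zł, so full 61000 zł applies
  Base: 727000 zł − 61000 zł = 666000 zł
  666000 zł × 13% = 86580 zł

Excess of alternative minimum tax over general income tax: 86580 zł − 63040 zł = 23540 zł.

23540 zł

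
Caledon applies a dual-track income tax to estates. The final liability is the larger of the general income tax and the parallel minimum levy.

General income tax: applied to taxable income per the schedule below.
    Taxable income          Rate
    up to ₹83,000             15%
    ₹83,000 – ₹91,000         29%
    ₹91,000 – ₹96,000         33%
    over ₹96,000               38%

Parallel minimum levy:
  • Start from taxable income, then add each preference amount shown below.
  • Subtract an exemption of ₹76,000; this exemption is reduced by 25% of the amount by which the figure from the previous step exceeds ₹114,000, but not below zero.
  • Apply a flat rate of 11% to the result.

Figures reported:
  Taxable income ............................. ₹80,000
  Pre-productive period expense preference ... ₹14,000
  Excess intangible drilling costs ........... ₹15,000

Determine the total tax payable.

₹12,000

Parallel minimum levy:
  Adjusted income: ₹80,000 + ₹14,000 + ₹15,000 = ₹109,000
  Exemption: ₹109,000 ≤ ₹114,000, so full ₹76,000 applies
  Base: ₹109,000 − ₹76,000 = ₹33,000
  ₹33,000 × 11% = ₹3,630

General income tax:
  ₹80,000 × 15% = ₹12,000

₹12,000 > ₹3,630, so the general income tax governs.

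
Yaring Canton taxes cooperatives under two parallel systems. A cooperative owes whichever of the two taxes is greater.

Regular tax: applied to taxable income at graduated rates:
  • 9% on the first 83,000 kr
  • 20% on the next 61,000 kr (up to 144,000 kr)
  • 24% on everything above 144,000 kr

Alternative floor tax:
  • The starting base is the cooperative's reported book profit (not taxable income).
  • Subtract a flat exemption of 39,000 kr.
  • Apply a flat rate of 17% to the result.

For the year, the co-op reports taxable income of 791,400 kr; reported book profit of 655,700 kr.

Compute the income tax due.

175,046 kr

Alternative floor tax:
  Base (reported book profit): 655,700 kr
  Less exemption 39,000 kr → base 616,700 kr
  616,700 kr × 17% = 104,839 kr

Regular tax:
  83,000 kr × 9% = 7,470 kr
  61,000 kr × 20% = 12,200 kr
  647,400 kr × 24% = 155,376 kr
  → 175,046 kr

175,046 kr > 104,839 kr, so the regular tax governs.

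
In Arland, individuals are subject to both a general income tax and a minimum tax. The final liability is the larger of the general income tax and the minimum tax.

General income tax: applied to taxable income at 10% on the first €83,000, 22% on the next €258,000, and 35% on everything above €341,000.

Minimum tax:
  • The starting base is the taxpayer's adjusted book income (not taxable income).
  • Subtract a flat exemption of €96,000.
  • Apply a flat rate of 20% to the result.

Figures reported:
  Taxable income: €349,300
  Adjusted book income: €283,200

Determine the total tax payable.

General income tax:
  €83,000 × 10% = €8,300
  €258,000 × 22% = €56,760
  €8,300 × 35% = €2,905
  → €67,965

Minimum tax:
  Base (adjusted book income): €283,200
  Less exemption €96,000 → base €187,200
  €187,200 × 20% = €37,440

€67,965 > €37,440, so the general income tax governs.

€67,965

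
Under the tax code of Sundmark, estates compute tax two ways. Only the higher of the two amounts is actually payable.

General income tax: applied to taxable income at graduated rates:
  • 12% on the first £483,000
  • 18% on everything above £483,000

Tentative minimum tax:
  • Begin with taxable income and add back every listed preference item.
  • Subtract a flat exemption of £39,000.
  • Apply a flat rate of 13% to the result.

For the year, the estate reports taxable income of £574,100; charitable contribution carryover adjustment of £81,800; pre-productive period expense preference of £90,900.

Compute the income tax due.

Tentative minimum tax:
  Adjusted income: £574,100 + £81,800 + £90,900 = £746,800
  Less exemption £39,000 → base £707,800
  £707,800 × 13% = £92,014

General income tax:
  £483,000 × 12% = £57,960
  £91,100 × 18% = £16,398
  → £74,358

£92,014 > £74,358, so the tentative minimum tax is the binding amount.

£92,014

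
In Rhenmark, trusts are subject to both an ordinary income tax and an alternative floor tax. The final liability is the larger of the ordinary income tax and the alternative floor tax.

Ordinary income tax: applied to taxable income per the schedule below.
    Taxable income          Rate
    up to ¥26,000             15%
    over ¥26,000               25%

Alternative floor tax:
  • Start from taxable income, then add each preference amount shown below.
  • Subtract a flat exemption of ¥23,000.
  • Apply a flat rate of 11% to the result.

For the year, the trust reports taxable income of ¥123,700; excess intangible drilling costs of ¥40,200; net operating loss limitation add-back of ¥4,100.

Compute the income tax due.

¥28,325

Alternative floor tax:
  Adjusted income: ¥123,700 + ¥40,200 + ¥4,100 = ¥168,000
  Less exemption ¥23,000 → base ¥145,000
  ¥145,000 × 11% = ¥15,950

Ordinary income tax:
  ¥26,000 × 15% = ¥3,900
  ¥97,700 × 25% = ¥24,425
  → ¥28,325

¥28,325 > ¥15,950, so the ordinary income tax governs.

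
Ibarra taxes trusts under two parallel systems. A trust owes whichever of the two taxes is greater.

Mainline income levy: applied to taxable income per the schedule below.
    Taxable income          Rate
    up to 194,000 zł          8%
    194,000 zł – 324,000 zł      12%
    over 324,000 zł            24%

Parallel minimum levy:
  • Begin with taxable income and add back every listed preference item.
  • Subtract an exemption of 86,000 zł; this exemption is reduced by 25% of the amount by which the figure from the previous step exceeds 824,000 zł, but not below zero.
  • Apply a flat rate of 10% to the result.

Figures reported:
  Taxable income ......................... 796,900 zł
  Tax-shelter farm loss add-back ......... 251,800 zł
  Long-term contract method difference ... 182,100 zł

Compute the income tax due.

144,616 zł

Parallel minimum levy:
  Adjusted income: 796,900 zł + 251,800 zł + 182,100 zł = 1,230,800 zł
  Exemption: 25% × (1,230,800 zł − 824,000 zł) = 101,700 zł ≥ 86,000 zł, so the exemption is fully phased out
  Base: 1,230,800 zł − 0 zł = 1,230,800 zł
  1,230,800 zł × 10% = 123,080 zł

Mainline income levy:
  194,000 zł × 8% = 15,520 zł
  130,000 zł × 12% = 15,600 zł
  472,900 zł × 24% = 113,496 zł
  → 144,616 zł

144,616 zł > 123,080 zł, so the mainline income levy governs.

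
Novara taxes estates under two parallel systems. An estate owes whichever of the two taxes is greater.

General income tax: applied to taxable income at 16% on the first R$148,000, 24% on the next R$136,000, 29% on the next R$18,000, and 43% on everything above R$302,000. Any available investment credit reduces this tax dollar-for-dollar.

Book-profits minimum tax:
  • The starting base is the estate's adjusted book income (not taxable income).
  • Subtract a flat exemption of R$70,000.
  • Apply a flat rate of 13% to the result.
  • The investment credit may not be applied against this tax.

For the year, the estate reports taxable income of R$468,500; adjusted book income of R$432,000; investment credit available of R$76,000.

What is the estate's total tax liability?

R$57,135

General income tax:
  R$148,000 × 16% = R$23,680
  R$136,000 × 24% = R$32,640
  R$18,000 × 29% = R$5,220
  R$166,500 × 43% = R$71,595
  → R$133,135
  Less investment credit R$76,000 → R$57,135

Book-profits minimum tax:
  Base (adjusted book income): R$432,000
  Less exemption R$70,000 → base R$362,000
  R$362,000 × 13% = R$47,060

R$57,135 > R$47,060, so the general income tax governs.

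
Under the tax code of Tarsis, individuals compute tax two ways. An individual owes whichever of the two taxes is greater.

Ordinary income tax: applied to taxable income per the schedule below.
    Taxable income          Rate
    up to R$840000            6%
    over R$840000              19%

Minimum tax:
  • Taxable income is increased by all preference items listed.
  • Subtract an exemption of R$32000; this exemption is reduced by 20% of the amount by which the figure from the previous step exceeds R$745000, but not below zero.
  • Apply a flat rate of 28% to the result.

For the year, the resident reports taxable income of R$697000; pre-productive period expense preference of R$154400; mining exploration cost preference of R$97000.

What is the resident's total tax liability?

Minimum tax:
  Adjusted income: R$697000 + R$154400 + R$97000 = R$948400
  Exemption: 20% × (R$948400 − R$745000) = R$40680 ≥ R$32000, so the exemption is fully phased out
  Base: R$948400 − R$0 = R$948400
  R$948400 × 28% = R$265552

Ordinary income tax:
  R$697000 × 6% = R$41820

R$265552 > R$41820, so the minimum tax is the binding amount.

R$265552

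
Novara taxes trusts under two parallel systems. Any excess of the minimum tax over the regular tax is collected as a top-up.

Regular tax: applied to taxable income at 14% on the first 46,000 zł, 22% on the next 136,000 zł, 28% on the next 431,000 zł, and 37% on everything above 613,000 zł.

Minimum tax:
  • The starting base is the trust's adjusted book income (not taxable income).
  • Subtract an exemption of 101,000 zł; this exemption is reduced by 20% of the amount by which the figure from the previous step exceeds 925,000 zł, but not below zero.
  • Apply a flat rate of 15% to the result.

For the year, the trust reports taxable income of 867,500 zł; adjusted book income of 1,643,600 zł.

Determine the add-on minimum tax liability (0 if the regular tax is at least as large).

0 zł

Minimum tax:
  Base (adjusted book income): 1,643,600 zł
  Exemption: 20% × (1,643,600 zł − 925,000 zł) = 143,720 zł ≥ 101,000 zł, so the exemption is fully phased out
  Base: 1,643,600 zł − 0 zł = 1,643,600 zł
  1,643,600 zł × 15% = 246,540 zł

Regular tax:
  46,000 zł × 14% = 6,440 zł
  136,000 zł × 22% = 29,920 zł
  431,000 zł × 28% = 120,680 zł
  254,500 zł × 37% = 94,165 zł
  → 251,205 zł

246,540 zł ≤ 251,205 zł, so no add-on is due.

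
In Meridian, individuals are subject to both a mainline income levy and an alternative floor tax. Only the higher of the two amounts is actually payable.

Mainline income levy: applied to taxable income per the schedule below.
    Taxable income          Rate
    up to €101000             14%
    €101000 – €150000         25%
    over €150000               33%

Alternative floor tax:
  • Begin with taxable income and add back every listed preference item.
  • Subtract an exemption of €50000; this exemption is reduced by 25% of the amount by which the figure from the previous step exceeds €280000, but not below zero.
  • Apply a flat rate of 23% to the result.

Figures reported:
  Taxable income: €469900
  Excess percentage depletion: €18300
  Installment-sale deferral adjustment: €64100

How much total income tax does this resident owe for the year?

€131957

Alternative floor tax:
  Adjusted income: €469900 + €18300 + €64100 = €552300
  Exemption: 25% × (€552300 − €280000) = €68075 ≥ €50000, so the exemption is fully phased out
  Base: €552300 − €0 = €552300
  €552300 × 23% = €127029

Mainline income levy:
  €101000 × 14% = €14140
  €49000 × 25% = €12250
  €319900 × 33% = €105567
  → €131957

€131957 > €127029, so the mainline income levy governs.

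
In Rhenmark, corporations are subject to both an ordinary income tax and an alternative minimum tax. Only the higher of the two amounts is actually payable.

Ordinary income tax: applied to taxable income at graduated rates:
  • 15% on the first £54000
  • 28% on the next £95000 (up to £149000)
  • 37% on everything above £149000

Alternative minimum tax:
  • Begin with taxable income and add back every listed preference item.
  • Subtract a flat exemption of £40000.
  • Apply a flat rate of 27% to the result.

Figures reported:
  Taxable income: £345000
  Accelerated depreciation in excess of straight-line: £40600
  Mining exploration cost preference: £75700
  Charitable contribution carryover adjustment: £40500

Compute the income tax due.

Ordinary income tax:
  £54000 × 15% = £8100
  £95000 × 28% = £26600
  £196000 × 37% = £72520
  → £107220

Alternative minimum tax:
  Adjusted income: £345000 + £40600 + £75700 + £40500 = £501800
  Less exemption £40000 → base £461800
  £461800 × 27% = £124686

£124686 > £107220, so the alternative minimum tax is the binding amount.

£124686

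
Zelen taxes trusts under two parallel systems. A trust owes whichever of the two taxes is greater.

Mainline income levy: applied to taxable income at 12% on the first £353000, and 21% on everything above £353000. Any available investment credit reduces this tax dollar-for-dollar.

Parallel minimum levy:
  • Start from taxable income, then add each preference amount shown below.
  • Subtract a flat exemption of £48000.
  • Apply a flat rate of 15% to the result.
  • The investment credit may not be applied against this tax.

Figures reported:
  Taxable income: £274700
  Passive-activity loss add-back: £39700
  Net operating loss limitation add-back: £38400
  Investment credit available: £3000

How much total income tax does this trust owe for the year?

Parallel minimum levy:
  Adjusted income: £274700 + £39700 + £38400 = £352800
  Less exemption £48000 → base £304800
  £304800 × 15% = £45720

Mainline income levy:
  £274700 × 12% = £32964
  Less investment credit £3000 → £29964

£45720 > £29964, so the parallel minimum levy is the binding amount.

£45720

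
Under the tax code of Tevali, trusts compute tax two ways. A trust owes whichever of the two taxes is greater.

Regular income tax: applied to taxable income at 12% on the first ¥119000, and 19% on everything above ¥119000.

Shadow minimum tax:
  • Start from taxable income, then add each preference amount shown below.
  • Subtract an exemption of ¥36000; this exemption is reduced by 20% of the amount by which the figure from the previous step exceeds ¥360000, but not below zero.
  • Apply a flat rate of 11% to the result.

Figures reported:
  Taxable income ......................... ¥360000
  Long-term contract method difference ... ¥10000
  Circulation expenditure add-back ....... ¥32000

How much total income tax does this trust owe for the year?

¥60070

Regular income tax:
  ¥119000 × 12% = ¥14280
  ¥241000 × 19% = ¥45790
  → ¥60070

Shadow minimum tax:
  Adjusted income: ¥360000 + ¥10000 + ¥32000 = ¥402000
  Exemption: ¥36000 − 20% × (¥402000 − ¥360000) = ¥36000 − ¥8400 = ¥27600
  Base: ¥402000 − ¥27600 = ¥374400
  ¥374400 × 11% = ¥41184

¥60070 > ¥41184, so the regular income tax governs.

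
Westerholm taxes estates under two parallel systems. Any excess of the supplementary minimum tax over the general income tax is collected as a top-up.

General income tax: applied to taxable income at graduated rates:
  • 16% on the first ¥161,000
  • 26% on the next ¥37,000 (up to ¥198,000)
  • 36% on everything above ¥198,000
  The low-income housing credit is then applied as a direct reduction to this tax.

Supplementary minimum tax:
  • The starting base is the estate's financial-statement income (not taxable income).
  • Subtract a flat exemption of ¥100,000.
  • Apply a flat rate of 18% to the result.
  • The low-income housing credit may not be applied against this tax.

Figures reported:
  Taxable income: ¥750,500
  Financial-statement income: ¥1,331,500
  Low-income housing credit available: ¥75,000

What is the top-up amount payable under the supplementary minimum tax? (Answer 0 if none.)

Supplementary minimum tax:
  Base (financial-statement income): ¥1,331,500
  Less exemption ¥100,000 → base ¥1,231,500
  ¥1,231,500 × 18% = ¥221,670

General income tax:
  ¥161,000 × 16% = ¥25,760
  ¥37,000 × 26% = ¥9,620
  ¥552,500 × 36% = ¥198,900
  → ¥234,280
  Less low-income housing credit ¥75,000 → ¥159,280

Excess of supplementary minimum tax over general income tax: ¥221,670 − ¥159,280 = ¥62,390.

¥62,390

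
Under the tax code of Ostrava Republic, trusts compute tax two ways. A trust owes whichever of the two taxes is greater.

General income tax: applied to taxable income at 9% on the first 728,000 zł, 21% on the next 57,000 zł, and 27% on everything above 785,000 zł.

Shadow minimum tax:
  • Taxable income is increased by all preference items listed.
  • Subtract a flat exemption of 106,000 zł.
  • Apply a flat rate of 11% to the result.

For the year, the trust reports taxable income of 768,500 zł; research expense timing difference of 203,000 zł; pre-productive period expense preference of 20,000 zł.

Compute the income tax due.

97,405 zł

General income tax:
  728,000 zł × 9% = 65,520 zł
  40,500 zł × 21% = 8,505 zł
  → 74,025 zł

Shadow minimum tax:
  Adjusted income: 768,500 zł + 203,000 zł + 20,000 zł = 991,500 zł
  Less exemption 106,000 zł → base 885,500 zł
  885,500 zł × 11% = 97,405 zł

97,405 zł > 74,025 zł, so the shadow minimum tax is the binding amount.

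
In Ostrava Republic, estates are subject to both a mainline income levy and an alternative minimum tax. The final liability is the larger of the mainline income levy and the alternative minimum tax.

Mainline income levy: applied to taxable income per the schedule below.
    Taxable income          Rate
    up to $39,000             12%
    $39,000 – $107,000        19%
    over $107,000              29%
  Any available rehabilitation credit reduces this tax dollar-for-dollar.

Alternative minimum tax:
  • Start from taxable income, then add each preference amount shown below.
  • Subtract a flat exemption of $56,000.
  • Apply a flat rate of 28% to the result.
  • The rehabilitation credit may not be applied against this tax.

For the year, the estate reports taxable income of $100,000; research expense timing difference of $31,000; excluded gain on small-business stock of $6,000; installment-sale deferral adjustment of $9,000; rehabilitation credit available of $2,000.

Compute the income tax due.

Alternative minimum tax:
  Adjusted income: $100,000 + $31,000 + $6,000 + $9,000 = $146,000
  Less exemption $56,000 → base $90,000
  $90,000 × 28% = $25,200

Mainline income levy:
  $39,000 × 12% = $4,680
  $61,000 × 19% = $11,590
  → $16,270
  Less rehabilitation credit $2,000 → $14,270

$25,200 > $14,270, so the alternative minimum tax is the binding amount.

$25,200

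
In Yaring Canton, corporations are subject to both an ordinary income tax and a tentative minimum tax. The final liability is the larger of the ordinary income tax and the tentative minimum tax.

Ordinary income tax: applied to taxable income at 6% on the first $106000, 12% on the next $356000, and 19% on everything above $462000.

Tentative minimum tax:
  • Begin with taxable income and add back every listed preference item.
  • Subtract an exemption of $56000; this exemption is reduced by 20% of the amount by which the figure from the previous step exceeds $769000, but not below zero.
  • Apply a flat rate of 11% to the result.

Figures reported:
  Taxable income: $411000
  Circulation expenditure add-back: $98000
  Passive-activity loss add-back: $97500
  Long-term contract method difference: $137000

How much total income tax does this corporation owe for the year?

$75625

Ordinary income tax:
  $106000 × 6% = $6360
  $305000 × 12% = $36600
  → $42960

Tentative minimum tax:
  Adjusted income: $411000 + $98000 + $97500 + $137000 = $743500
  Exemption: $743500 ≤ $769000, so full $56000 applies
  Base: $743500 − $56000 = $687500
  $687500 × 11% = $75625

$75625 > $42960, so the tentative minimum tax is the binding amount.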